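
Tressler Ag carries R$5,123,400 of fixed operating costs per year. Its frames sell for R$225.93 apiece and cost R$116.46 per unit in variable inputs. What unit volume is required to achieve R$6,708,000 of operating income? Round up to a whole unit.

108,079 frames

Contribution margin per unit = R$225.93 − R$116.46 = R$109.47.
Need Q such that Q × R$109.47 − R$5,123,400 = R$6,708,000, i.e. Q = R$11,831,400 / R$109.47 = 108,078.93 → 108,079.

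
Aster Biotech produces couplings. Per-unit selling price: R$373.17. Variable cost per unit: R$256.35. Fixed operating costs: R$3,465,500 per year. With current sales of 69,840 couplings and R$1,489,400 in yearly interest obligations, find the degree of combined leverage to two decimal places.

At 69,840 units, contribution = 69,840 × R$116.82 = R$8,158,708.80.
Subtracting fixed costs: EBIT = R$8,158,708.80 − R$3,465,500 = R$4,693,208.80. Interest = R$1,489,400.00, so EBIT − I = R$3,203,808.80.
Degree of total leverage = total CM / (EBIT − interest) = R$8,158,708.80 / R$3,203,808.80 = 2.5466.

2.55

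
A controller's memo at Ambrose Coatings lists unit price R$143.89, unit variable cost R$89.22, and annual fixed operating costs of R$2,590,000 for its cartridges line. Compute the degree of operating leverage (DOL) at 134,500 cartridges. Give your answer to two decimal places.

At 134,500 units, contribution = 134,500 × R$54.67 = R$7,353,115.00.
Subtracting fixed costs: EBIT = R$7,353,115.00 − R$2,590,000 = R$4,763,115.00.
Degree of operating leverage = R$7,353,115.00 / R$4,763,115.00 = 1.5438.

1.54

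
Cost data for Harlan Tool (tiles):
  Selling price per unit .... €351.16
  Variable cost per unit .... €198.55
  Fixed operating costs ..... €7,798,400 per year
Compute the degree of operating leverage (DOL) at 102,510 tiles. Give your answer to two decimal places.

1.99

At 102,510 units, contribution = 102,510 × €152.61 = €15,644,051.10.
Operating income = contribution − fixed costs = €15,644,051.10 − €7,798,400 = €7,845,651.10.
So DOL = total CM / EBIT = €15,644,051.10 / €7,845,651.10 = 1.9940.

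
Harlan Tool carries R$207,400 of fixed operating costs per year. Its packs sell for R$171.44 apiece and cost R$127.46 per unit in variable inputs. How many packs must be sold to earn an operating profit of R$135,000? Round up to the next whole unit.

7,786 packs

Unit CM = price − variable cost = R$171.44 − R$127.46 = R$43.98.
Units = (FC + target) / CM = (R$207,400 + R$135,000) / R$43.98 = 7,785.36, so 7,786 packs.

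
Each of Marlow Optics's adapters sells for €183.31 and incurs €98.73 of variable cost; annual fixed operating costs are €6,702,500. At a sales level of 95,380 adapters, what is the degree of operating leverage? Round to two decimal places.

Contribution at this volume is 95,380 × €84.58 = €8,067,240.40.
Operating income = contribution − fixed costs = €8,067,240.40 − €6,702,500 = €1,364,740.40.
So DOL = total CM / EBIT = €8,067,240.40 / €1,364,740.40 = 5.9112.

5.91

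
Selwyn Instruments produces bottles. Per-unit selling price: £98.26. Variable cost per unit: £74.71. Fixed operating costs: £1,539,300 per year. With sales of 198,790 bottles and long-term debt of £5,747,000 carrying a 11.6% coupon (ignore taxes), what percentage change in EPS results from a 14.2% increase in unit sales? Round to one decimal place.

Contribution at this volume is 198,790 × £23.55 = £4,681,504.50.
Operating income = contribution − fixed costs = £4,681,504.50 − £1,539,300 = £3,142,204.50.
After interest of £666,652.00, pre-tax earnings = £2,475,552.50.
Degree of combined leverage = contribution ÷ (EBIT − I) = £4,681,504.50 ÷ £2,475,552.50 = 1.8911.
%ΔEPS = DCL × %ΔSales = 1.8911 × +14.2% = +26.9%.

+26.9%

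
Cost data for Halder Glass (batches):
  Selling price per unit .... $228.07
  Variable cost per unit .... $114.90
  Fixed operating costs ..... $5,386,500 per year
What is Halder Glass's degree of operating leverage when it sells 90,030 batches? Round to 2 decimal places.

2.12

At 90,030 units, contribution = 90,030 × $113.17 = $10,188,695.10.
EBIT = $10,188,695.10 − $5,386,500 = $4,802,195.10.
DOL = contribution ÷ EBIT = $10,188,695.10 ÷ $4,802,195.10 = 2.1217.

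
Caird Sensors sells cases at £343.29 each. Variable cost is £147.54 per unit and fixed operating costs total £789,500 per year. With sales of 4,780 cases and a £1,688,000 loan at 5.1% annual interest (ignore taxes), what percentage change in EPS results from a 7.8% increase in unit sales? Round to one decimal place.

Contribution at this volume is 4,780 × £195.75 = £935,685.00.
Subtracting fixed costs: EBIT = £935,685.00 − £789,500 = £146,185.00.
Interest = £86,088.00, so EBIT − I = £60,097.00.
Degree of combined leverage = contribution ÷ (EBIT − I) = £935,685.00 ÷ £60,097.00 = 15.5696.
EPS therefore changes by 15.5696 × (+7.8%) = +121.4%.

+121.4%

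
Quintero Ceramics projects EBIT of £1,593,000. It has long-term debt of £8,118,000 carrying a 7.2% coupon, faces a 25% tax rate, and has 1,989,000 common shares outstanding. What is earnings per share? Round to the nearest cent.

£0.38

Pre-tax income = £1,593,000 − £584,496.00 = £1,008,504.00.
After tax at 25%: net income = £1,008,504.00 × 0.75 = £756,378.00.
Per share: £756,378.00 / 1,989,000 shares = £0.38.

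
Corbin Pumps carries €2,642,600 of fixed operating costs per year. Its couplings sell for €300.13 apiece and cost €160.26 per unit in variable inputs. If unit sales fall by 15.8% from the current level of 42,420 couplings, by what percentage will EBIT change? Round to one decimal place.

-28.5%

Contribution at this volume is 42,420 × €139.87 = €5,933,285.40.
EBIT = €5,933,285.40 − €2,642,600 = €3,290,685.40.
Degree of operating leverage = €5,933,285.40 / €3,290,685.40 = 1.8031.
So EBIT moves 1.8031 × (-15.8%) = -28.5%.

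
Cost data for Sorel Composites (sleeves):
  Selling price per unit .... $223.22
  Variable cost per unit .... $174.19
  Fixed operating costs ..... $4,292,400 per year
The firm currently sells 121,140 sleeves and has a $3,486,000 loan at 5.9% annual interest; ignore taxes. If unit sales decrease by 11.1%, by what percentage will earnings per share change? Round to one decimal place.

Total contribution margin = 121,140 × $49.03 = $5,939,494.20.
Subtracting fixed costs: EBIT = $5,939,494.20 − $4,292,400 = $1,647,094.20.
Interest = $205,674.00, so EBIT − I = $1,441,420.20.
Degree of combined leverage = contribution ÷ (EBIT − I) = $5,939,494.20 ÷ $1,441,420.20 = 4.1206.
%ΔEPS = DCL × %ΔSales = 4.1206 × -11.1% = -45.7%.

-45.7%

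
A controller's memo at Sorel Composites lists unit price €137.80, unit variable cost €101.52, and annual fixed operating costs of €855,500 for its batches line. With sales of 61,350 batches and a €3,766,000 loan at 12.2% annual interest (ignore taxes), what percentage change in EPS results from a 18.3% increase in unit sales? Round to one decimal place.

+44.7%

Total contribution margin = 61,350 × €36.28 = €2,225,778.00.
EBIT = €2,225,778.00 − €855,500 = €1,370,278.00.
After interest of €459,452.00, pre-tax earnings = €910,826.00.
DCL = total CM / (EBIT − I) = €2,225,778.00 / €910,826.00 = 2.4437.
EPS therefore changes by 2.4437 × (+18.3%) = +44.7%.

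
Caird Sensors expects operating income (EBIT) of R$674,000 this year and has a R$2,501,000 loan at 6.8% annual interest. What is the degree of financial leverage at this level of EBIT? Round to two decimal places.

1.34

Interest = R$170,068.00.
DFL = EBIT ÷ (EBIT − I) = R$674,000 ÷ (R$674,000 − R$170,068.00) = R$674,000 ÷ R$503,932.00 = 1.3375.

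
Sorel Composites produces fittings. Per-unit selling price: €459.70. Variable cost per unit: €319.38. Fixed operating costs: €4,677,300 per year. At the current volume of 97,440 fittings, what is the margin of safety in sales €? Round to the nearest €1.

€29,469,944

Unit CM = price − variable cost = €459.70 − €319.38 = €140.32. Break-even units = €4,677,300 ÷ €140.32 = 33,333.10; break-even revenue = 33,333.10 × €459.70 = €15,323,224.13.
Actual sales revenue = 97,440 × €459.70 = €44,793,168.00.
Margin of safety = €44,793,168.00 − €15,323,224.13 = €29,469,944.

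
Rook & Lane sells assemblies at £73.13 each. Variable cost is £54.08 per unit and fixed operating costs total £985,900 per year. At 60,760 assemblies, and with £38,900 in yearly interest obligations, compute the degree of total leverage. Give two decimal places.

Contribution at this volume is 60,760 × £19.05 = £1,157,478.00.
EBIT = £1,157,478.00 − £985,900 = £171,578.00. Interest = £38,900.00, so EBIT − I = £132,678.00.
Degree of total leverage = total CM / (EBIT − interest) = £1,157,478.00 / £132,678.00 = 8.7240.

8.72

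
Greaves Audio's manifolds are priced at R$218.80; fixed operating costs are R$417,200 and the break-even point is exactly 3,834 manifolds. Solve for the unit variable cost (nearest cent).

R$109.98

Contribution per unit must be FC / Q = R$417,200 / 3,834 = R$108.8159.
Hence VC = price − CM = R$218.80 − R$108.8159 = R$109.98.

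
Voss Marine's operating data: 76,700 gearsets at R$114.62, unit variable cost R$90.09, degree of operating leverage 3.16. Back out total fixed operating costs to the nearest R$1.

Contribution at this volume is 76,700 × R$24.53 = R$1,881,451.00.
DOL = contribution / EBIT, so EBIT = R$1,881,451.00 / 3.16 = R$595,395.89.
And FC = contribution − EBIT = R$1,881,451.00 − R$595,395.89 = R$1,286,055.

R$1,286,055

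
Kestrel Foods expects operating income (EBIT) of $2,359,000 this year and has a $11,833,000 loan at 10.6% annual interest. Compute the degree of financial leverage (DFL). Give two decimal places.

Annual interest charges come to $1,254,298.00.
DFL = EBIT ÷ (EBIT − I) = $2,359,000 ÷ ($2,359,000 − $1,254,298.00) = $2,359,000 ÷ $1,104,702.00 = 2.1354.

2.14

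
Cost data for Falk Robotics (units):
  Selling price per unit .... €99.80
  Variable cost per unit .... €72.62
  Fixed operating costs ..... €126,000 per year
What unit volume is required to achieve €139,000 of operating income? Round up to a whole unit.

9,750 units

Contribution margin per unit = €99.80 − €72.62 = €27.18.
Need Q such that Q × €27.18 − €126,000 = €139,000, i.e. Q = €265,000 / €27.18 = 9,749.82 → 9,750.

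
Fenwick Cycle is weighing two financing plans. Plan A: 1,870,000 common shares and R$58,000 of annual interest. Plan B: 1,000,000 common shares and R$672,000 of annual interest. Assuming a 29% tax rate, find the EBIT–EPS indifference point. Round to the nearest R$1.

R$1,377,747

Set EPS_A = EPS_B: (EBIT − R$58,000)(1 − 0.29) ÷ 1,870,000 = (EBIT − R$672,000)(1 − 0.29) ÷ 1,000,000.
Cancelling (1 − t) and cross-multiplying: 1,000,000·(EBIT − 58,000) = 1,870,000·(EBIT − 672,000).
EBIT × (1,870,000 − 1,000,000) = 672,000 × 1,870,000 − 58,000 × 1,000,000 = 1,198,640,000,000, so EBIT = 1,198,640,000,000 ÷ 870,000 = 1,377,747.13.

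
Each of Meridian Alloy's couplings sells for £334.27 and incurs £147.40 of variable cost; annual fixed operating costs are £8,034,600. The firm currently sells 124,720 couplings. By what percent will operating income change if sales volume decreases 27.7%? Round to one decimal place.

Contribution at this volume is 124,720 × £186.87 = £23,306,426.40.
EBIT = £23,306,426.40 − £8,034,600 = £15,271,826.40.
Degree of operating leverage = £23,306,426.40 / £15,271,826.40 = 1.5261.
Operating income changes by 1.5261 × -27.7% = -42.3%.

-42.3%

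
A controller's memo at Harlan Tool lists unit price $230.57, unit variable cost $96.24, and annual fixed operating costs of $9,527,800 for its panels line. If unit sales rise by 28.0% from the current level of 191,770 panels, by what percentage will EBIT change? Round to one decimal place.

+44.4%

At 191,770 units, contribution = 191,770 × $134.33 = $25,760,464.10.
Operating income = contribution − fixed costs = $25,760,464.10 − $9,527,800 = $16,232,664.10.
So DOL = total CM / EBIT = $25,760,464.10 / $16,232,664.10 = 1.5870.
Operating income changes by 1.5870 × +28.0% = +44.4%.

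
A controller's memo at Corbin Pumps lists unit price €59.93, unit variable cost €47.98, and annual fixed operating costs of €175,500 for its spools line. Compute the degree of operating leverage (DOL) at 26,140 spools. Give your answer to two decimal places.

Contribution at this volume is 26,140 × €11.95 = €312,373.00.
Subtracting fixed costs: EBIT = €312,373.00 − €175,500 = €136,873.00.
DOL = contribution ÷ EBIT = €312,373.00 ÷ €136,873.00 = 2.2822.

2.28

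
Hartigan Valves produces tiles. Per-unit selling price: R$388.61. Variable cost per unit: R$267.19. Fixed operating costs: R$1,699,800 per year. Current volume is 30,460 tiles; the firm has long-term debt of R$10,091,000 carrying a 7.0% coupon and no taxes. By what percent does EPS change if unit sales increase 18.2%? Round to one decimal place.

Contribution at this volume is 30,460 × R$121.42 = R$3,698,453.20.
Operating income = contribution − fixed costs = R$3,698,453.20 − R$1,699,800 = R$1,998,653.20.
After interest of R$706,370.00, pre-tax earnings = R$1,292,283.20.
Degree of combined leverage = contribution ÷ (EBIT − I) = R$3,698,453.20 ÷ R$1,292,283.20 = 2.8620.
EPS therefore changes by 2.8620 × (+18.2%) = +52.1%.

+52.1%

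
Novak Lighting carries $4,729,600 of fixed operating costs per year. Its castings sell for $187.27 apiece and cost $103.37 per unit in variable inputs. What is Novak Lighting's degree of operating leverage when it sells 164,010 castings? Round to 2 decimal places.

1.52

Total contribution margin = 164,010 × $83.90 = $13,760,439.00.
EBIT = $13,760,439.00 − $4,729,600 = $9,030,839.00.
DOL = contribution ÷ EBIT = $13,760,439.00 ÷ $9,030,839.00 = 1.5237.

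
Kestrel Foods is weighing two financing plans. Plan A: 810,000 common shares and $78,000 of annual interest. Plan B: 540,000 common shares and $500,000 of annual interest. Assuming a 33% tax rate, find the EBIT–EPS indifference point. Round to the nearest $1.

At indifference, (EBIT − 78,000)(1 − t)/810,000 = (EBIT − 500,000)(1 − t)/540,000.
Cancelling (1 − t) and cross-multiplying: 540,000·(EBIT − 78,000) = 810,000·(EBIT − 500,000).
Solving, EBIT = (500,000·810,000 − 78,000·540,000) / (810,000 − 540,000) = 362,880,000,000 / 270,000 = 1,344,000.00.

$1,344,000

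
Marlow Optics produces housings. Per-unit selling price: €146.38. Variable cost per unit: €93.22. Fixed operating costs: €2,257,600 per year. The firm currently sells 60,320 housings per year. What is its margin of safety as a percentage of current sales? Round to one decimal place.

29.6%

Each unit contributes €146.38 − €93.22 = €53.16. Break-even units = €2,257,600 ÷ €53.16 = 42,468.02; break-even revenue = 42,468.02 × €146.38 = €6,216,468.92.
Current sales = 60,320 × €146.38 = €8,829,641.60.
Margin of safety = (€8,829,641.60 − €6,216,468.92) ÷ €8,829,641.60 = 29.6%.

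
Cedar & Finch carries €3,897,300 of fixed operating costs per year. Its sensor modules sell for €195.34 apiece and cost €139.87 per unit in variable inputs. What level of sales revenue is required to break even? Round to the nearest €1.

€13,724,510

Contribution margin per unit = €195.34 − €139.87 = €55.47, a CM ratio of €55.47 ÷ €195.34 = 0.2840.
Break-even revenue = fixed costs × price ÷ CM = €3,897,300 × €195.34 ÷ €55.47 = €13,724,510.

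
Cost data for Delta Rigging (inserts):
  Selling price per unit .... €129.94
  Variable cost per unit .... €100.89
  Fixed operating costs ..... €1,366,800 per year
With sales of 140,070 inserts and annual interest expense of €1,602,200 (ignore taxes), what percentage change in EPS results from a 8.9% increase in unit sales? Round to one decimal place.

At 140,070 units, contribution = 140,070 × €29.05 = €4,069,033.50.
Operating income = contribution − fixed costs = €4,069,033.50 − €1,366,800 = €2,702,233.50.
After interest of €1,602,200.00, pre-tax earnings = €1,100,033.50.
DCL = total CM / (EBIT − I) = €4,069,033.50 / €1,100,033.50 = 3.6990.
EPS therefore changes by 3.6990 × (+8.9%) = +32.9%.

+32.9%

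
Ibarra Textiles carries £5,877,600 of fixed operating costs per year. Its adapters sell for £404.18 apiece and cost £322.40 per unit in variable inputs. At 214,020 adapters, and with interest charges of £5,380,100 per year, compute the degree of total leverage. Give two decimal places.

2.80

At 214,020 units, contribution = 214,020 × £81.78 = £17,502,555.60.
Subtracting fixed costs: EBIT = £17,502,555.60 − £5,877,600 = £11,624,955.60. Interest = £5,380,100.00.
DOL = £17,502,555.60 ÷ £11,624,955.60 = 1.5056; DFL = £11,624,955.60 ÷ £6,244,855.60 = 1.8615.
DCL = DOL × DFL = 1.5056 × 1.8615 = 2.8027.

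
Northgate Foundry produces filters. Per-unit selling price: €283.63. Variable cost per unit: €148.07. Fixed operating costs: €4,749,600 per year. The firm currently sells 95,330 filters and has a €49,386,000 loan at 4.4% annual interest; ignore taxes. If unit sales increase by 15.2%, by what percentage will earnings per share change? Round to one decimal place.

At 95,330 units, contribution = 95,330 × €135.56 = €12,922,934.80.
Subtracting fixed costs: EBIT = €12,922,934.80 − €4,749,600 = €8,173,334.80.
Interest = €2,172,984.00, so EBIT − I = €6,000,350.80.
Degree of combined leverage = contribution ÷ (EBIT − I) = €12,922,934.80 ÷ €6,000,350.80 = 2.1537.
EPS therefore changes by 2.1537 × (+15.2%) = +32.7%.

+32.7%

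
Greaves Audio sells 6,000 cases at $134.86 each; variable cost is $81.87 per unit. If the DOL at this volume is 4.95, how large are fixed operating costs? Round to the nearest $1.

At 6,000 units, contribution = 6,000 × $52.99 = $317,940.00.
DOL = contribution / EBIT, so EBIT = $317,940.00 / 4.95 = $64,230.30.
Fixed costs = CM − EBIT = $317,940.00 − $64,230.30 = $253,710.

$253,710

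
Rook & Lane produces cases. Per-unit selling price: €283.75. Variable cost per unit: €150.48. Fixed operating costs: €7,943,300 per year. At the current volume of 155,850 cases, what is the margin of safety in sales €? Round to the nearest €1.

€27,310,069

Contribution margin per unit = €283.75 − €150.48 = €133.27. Break-even units = €7,943,300 ÷ €133.27 = 59,603.06; break-even revenue = 59,603.06 × €283.75 = €16,912,368.69.
Current sales = 155,850 × €283.75 = €44,222,437.50.
Margin of safety = €44,222,437.50 − €16,912,368.69 = €27,310,069.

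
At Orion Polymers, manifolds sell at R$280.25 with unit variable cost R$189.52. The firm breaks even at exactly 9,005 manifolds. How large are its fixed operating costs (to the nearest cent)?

R$817,023.65

Each unit contributes R$280.25 − R$189.52 = R$90.73.
Fixed costs = break-even units × CM = 9,005 × R$90.73 = R$817,023.65.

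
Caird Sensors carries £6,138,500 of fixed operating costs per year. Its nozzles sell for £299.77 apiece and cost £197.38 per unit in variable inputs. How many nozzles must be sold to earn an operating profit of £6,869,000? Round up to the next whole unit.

Each unit contributes £299.77 − £197.38 = £102.39.
Units = (FC + target) / CM = (£6,138,500 + £6,869,000) / £102.39 = 127,038.77, so 127,039 nozzles.

127,039 nozzles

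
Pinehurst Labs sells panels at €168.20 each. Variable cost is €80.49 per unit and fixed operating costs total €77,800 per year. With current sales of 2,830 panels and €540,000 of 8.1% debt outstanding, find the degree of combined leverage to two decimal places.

1.96

At 2,830 units, contribution = 2,830 × €87.71 = €248,219.30.
EBIT = €248,219.30 − €77,800 = €170,419.30. Interest = €43,740.00, so EBIT − I = €126,679.30.
Degree of total leverage = total CM / (EBIT − interest) = €248,219.30 / €126,679.30 = 1.9594.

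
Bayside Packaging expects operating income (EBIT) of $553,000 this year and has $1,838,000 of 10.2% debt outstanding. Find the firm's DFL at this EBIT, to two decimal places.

1.51

Interest = $187,476.00.
DFL = EBIT ÷ (EBIT − I) = $553,000 ÷ ($553,000 − $187,476.00) = $553,000 ÷ $365,524.00 = 1.5129.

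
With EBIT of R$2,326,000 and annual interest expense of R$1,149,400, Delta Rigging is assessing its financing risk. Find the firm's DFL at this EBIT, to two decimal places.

1.98

Annual interest charges come to R$1,149,400.00.
Degree of financial leverage = EBIT / (EBIT − interest) = R$2,326,000 / R$1,176,600.00 = 1.9769.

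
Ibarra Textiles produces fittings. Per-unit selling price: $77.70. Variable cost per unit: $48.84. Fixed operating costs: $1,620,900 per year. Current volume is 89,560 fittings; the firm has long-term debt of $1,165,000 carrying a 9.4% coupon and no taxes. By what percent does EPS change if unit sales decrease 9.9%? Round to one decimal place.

-30.0%

At 89,560 units, contribution = 89,560 × $28.86 = $2,584,701.60.
EBIT = $2,584,701.60 − $1,620,900 = $963,801.60.
Interest = $109,510.00, so EBIT − I = $854,291.60.
DCL = total CM / (EBIT − I) = $2,584,701.60 / $854,291.60 = 3.0255.
EPS therefore changes by 3.0255 × (-9.9%) = -30.0%.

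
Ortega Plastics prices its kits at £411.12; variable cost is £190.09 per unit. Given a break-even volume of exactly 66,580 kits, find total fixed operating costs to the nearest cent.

Contribution margin per unit = £411.12 − £190.09 = £221.03.
Fixed costs = break-even units × CM = 66,580 × £221.03 = £14,716,177.40.

£14,716,177.40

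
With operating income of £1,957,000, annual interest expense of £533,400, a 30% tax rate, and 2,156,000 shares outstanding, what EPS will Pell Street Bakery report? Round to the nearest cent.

£0.46

Interest = £533,400.00, so EBT = £1,957,000 − £533,400.00 = £1,423,600.00.
After tax at 30%: net income = £1,423,600.00 × 0.70 = £996,520.00.
EPS = £996,520.00 ÷ 2,156,000 = £0.46.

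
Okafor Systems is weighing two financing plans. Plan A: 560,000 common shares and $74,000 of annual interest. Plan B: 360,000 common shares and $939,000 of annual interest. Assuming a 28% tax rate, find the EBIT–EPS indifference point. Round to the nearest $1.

$2,496,000

At indifference, (EBIT − 74,000)(1 − t)/560,000 = (EBIT − 939,000)(1 − t)/360,000.
Cancelling (1 − t) and cross-multiplying: 360,000·(EBIT − 74,000) = 560,000·(EBIT − 939,000).
EBIT × (560,000 − 360,000) = 939,000 × 560,000 − 74,000 × 360,000 = 499,200,000,000, so EBIT = 499,200,000,000 ÷ 200,000 = 2,496,000.00.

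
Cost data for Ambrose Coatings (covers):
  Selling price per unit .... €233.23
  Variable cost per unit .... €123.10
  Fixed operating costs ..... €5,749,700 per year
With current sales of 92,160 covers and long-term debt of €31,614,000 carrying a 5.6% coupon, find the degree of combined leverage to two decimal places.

At 92,160 units, contribution = 92,160 × €110.13 = €10,149,580.80.
EBIT = €10,149,580.80 − €5,749,700 = €4,399,880.80. Interest = €1,770,384.00, so EBIT − I = €2,629,496.80.
DCL = contribution ÷ (EBIT − I) = €10,149,580.80 ÷ €2,629,496.80 = 3.8599.

3.86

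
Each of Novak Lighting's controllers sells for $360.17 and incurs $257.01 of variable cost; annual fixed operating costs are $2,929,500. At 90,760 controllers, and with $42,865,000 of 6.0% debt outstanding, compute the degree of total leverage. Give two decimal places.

Contribution at this volume is 90,760 × $103.16 = $9,362,801.60.
EBIT = $9,362,801.60 − $2,929,500 = $6,433,301.60. Interest = $2,571,900.00.
DOL = $9,362,801.60 ÷ $6,433,301.60 = 1.4554; DFL = $6,433,301.60 ÷ $3,861,401.60 = 1.6661.
DCL = DOL × DFL = 1.4554 × 1.6661 = 2.4248.

2.42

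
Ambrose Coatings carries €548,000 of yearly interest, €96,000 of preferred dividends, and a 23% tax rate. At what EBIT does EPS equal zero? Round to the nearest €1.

€672,675

Grossing the preferred dividend up to pre-tax terms: €96,000 / (1 − 0.23) = €124,675.32.
EPS = 0 when EBIT covers interest plus the pre-tax preferred burden: €548,000 + €124,675.32 = €672,675.32.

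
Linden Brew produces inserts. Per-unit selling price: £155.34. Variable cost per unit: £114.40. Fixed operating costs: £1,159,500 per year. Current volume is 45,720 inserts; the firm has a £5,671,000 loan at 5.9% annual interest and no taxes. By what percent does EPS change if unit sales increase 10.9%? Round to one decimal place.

+54.0%

At 45,720 units, contribution = 45,720 × £40.94 = £1,871,776.80.
Subtracting fixed costs: EBIT = £1,871,776.80 − £1,159,500 = £712,276.80.
After interest of £334,589.00, pre-tax earnings = £377,687.80.
DCL = total CM / (EBIT − I) = £1,871,776.80 / £377,687.80 = 4.9559.
EPS therefore changes by 4.9559 × (+10.9%) = +54.0%.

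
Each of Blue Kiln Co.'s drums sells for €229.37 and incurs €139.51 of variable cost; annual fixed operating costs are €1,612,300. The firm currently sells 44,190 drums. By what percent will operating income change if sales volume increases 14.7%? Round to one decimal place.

At 44,190 units, contribution = 44,190 × €89.86 = €3,970,913.40.
Subtracting fixed costs: EBIT = €3,970,913.40 − €1,612,300 = €2,358,613.40.
So DOL = total CM / EBIT = €3,970,913.40 / €2,358,613.40 = 1.6836.
%ΔEBIT = DOL × %ΔSales = 1.6836 × +14.7% = +24.7%.

+24.7%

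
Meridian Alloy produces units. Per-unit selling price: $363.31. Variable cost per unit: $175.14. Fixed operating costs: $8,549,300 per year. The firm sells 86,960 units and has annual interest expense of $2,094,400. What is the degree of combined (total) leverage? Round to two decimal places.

At 86,960 units, contribution = 86,960 × $188.17 = $16,363,263.20.
Subtracting fixed costs: EBIT = $16,363,263.20 − $8,549,300 = $7,813,963.20. Interest = $2,094,400.00.
DOL = $16,363,263.20 ÷ $7,813,963.20 = 2.0941; DFL = $7,813,963.20 ÷ $5,719,563.20 = 1.3662.
Combined leverage = 2.0941 × 1.3662 = 2.8610.

2.86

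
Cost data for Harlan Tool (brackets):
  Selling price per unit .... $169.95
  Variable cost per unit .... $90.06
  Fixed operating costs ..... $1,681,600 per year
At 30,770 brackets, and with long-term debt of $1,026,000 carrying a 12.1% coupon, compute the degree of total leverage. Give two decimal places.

Total contribution margin = 30,770 × $79.89 = $2,458,215.30.
EBIT = $2,458,215.30 − $1,681,600 = $776,615.30. Interest = $124,146.00, so EBIT − I = $652,469.30.
DCL = contribution ÷ (EBIT − I) = $2,458,215.30 ÷ $652,469.30 = 3.7676.

3.77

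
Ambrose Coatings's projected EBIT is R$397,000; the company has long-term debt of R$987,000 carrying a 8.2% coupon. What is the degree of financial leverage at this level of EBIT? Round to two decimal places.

Annual interest charges come to R$80,934.00.
DFL = EBIT ÷ (EBIT − I) = R$397,000 ÷ (R$397,000 − R$80,934.00) = R$397,000 ÷ R$316,066.00 = 1.2561.

1.26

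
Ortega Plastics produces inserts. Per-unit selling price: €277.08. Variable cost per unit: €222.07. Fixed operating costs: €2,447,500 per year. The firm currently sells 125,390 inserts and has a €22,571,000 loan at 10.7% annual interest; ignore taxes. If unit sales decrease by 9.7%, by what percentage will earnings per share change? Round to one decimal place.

-32.9%

At 125,390 units, contribution = 125,390 × €55.01 = €6,897,703.90.
Operating income = contribution − fixed costs = €6,897,703.90 − €2,447,500 = €4,450,203.90.
After interest of €2,415,097.00, pre-tax earnings = €2,035,106.90.
Degree of combined leverage = contribution ÷ (EBIT − I) = €6,897,703.90 ÷ €2,035,106.90 = 3.3894.
EPS therefore changes by 3.3894 × (-9.7%) = -32.9%.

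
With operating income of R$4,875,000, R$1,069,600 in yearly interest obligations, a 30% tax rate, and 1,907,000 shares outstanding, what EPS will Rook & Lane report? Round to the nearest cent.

Interest = R$1,069,600.00, so EBT = R$4,875,000 − R$1,069,600.00 = R$3,805,400.00.
Net income = R$3,805,400.00 × (1 − 0.30) = R$2,663,780.00.
Per share: R$2,663,780.00 / 1,907,000 shares = R$1.40.

R$1.40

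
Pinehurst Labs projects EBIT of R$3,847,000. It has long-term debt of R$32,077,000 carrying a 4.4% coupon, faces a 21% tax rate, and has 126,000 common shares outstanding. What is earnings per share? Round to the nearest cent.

Pre-tax income = R$3,847,000 − R$1,411,388.00 = R$2,435,612.00.
After tax at 21%: net income = R$2,435,612.00 × 0.79 = R$1,924,133.48.
Per share: R$1,924,133.48 / 126,000 shares = R$15.27.

R$15.27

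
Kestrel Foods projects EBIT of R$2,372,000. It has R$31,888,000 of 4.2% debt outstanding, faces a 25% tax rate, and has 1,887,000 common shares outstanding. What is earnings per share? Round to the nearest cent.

Interest = R$1,339,296.00, so EBT = R$2,372,000 − R$1,339,296.00 = R$1,032,704.00.
Net income = R$1,032,704.00 × (1 − 0.25) = R$774,528.00.
EPS = R$774,528.00 ÷ 1,887,000 = R$0.41.

R$0.41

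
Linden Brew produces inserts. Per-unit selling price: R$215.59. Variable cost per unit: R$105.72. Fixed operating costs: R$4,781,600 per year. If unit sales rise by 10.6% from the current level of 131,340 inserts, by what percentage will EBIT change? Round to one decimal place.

Contribution at this volume is 131,340 × R$109.87 = R$14,430,325.80.
Subtracting fixed costs: EBIT = R$14,430,325.80 − R$4,781,600 = R$9,648,725.80.
DOL = contribution ÷ EBIT = R$14,430,325.80 ÷ R$9,648,725.80 = 1.4956.
So EBIT moves 1.4956 × (+10.6%) = +15.9%.

+15.9%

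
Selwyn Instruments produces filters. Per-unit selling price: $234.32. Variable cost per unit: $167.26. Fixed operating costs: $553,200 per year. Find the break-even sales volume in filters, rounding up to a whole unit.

8,250 filters

Unit CM = price − variable cost = $234.32 − $167.26 = $67.06.
Break-even volume = fixed costs ÷ CM per unit = $553,200 ÷ $67.06 = 8,249.33, so 8,250 filters.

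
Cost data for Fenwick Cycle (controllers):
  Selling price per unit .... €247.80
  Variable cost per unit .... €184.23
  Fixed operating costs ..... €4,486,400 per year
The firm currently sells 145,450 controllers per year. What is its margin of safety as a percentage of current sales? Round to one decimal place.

Contribution margin per unit = €247.80 − €184.23 = €63.57. Break-even units = €4,486,400 ÷ €63.57 = 70,574.17; break-even revenue = 70,574.17 × €247.80 = €17,488,279.38.
Actual sales revenue = 145,450 × €247.80 = €36,042,510.00.
Margin of safety = (€36,042,510.00 − €17,488,279.38) ÷ €36,042,510.00 = 51.5%.

51.5%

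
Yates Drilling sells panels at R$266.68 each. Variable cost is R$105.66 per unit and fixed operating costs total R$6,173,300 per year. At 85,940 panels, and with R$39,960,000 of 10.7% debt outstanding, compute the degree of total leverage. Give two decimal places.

Total contribution margin = 85,940 × R$161.02 = R$13,838,058.80.
Operating income = contribution − fixed costs = R$13,838,058.80 − R$6,173,300 = R$7,664,758.80. Interest = R$4,275,720.00, so EBIT − I = R$3,389,038.80.
DCL = contribution ÷ (EBIT − I) = R$13,838,058.80 ÷ R$3,389,038.80 = 4.0832.

4.08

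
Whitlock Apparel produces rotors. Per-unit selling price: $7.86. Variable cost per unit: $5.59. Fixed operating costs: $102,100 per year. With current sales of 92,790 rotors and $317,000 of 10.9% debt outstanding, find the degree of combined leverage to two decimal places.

2.85

At 92,790 units, contribution = 92,790 × $2.27 = $210,633.30.
EBIT = $210,633.30 − $102,100 = $108,533.30. Interest = $34,553.00.
DOL = $210,633.30 ÷ $108,533.30 = 1.9407; DFL = $108,533.30 ÷ $73,980.30 = 1.4671.
Combined leverage = 1.9407 × 1.4671 = 2.8472.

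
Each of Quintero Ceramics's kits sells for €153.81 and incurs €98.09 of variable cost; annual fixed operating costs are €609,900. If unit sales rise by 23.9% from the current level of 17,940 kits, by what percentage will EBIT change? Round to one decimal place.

+61.3%

Total contribution margin = 17,940 × €55.72 = €999,616.80.
Subtracting fixed costs: EBIT = €999,616.80 − €609,900 = €389,716.80.
DOL = contribution ÷ EBIT = €999,616.80 ÷ €389,716.80 = 2.5650.
So EBIT moves 2.5650 × (+23.9%) = +61.3%.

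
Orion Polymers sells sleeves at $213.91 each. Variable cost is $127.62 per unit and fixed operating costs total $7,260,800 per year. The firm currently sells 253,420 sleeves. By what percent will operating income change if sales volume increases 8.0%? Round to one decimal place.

+12.0%

Total contribution margin = 253,420 × $86.29 = $21,867,611.80.
Subtracting fixed costs: EBIT = $21,867,611.80 − $7,260,800 = $14,606,811.80.
Degree of operating leverage = $21,867,611.80 / $14,606,811.80 = 1.4971.
%ΔEBIT = DOL × %ΔSales = 1.4971 × +8.0% = +12.0%.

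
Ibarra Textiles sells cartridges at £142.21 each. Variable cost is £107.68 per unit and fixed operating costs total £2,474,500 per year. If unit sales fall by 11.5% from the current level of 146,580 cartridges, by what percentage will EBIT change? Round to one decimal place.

-22.5%

Total contribution margin = 146,580 × £34.53 = £5,061,407.40.
EBIT = £5,061,407.40 − £2,474,500 = £2,586,907.40.
Degree of operating leverage = £5,061,407.40 / £2,586,907.40 = 1.9565.
%ΔEBIT = DOL × %ΔSales = 1.9565 × -11.5% = -22.5%.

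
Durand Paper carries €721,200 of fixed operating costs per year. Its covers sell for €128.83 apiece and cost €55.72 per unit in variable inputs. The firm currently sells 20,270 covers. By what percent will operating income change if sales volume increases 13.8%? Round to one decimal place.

+26.9%

Contribution at this volume is 20,270 × €73.11 = €1,481,939.70.
Operating income = contribution − fixed costs = €1,481,939.70 − €721,200 = €760,739.70.
Degree of operating leverage = €1,481,939.70 / €760,739.70 = 1.9480.
Operating income changes by 1.9480 × +13.8% = +26.9%.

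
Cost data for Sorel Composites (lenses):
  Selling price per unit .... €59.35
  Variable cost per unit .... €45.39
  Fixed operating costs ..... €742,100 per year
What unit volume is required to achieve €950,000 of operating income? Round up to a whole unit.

121,211 lenses

Each unit contributes €59.35 − €45.39 = €13.96.
Need Q such that Q × €13.96 − €742,100 = €950,000, i.e. Q = €1,692,100 / €13.96 = 121,210.60 → 121,211.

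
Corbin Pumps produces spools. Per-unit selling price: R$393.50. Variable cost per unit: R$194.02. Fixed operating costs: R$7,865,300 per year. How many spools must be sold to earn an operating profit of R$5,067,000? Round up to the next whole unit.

64,831 spools

Contribution margin per unit = R$393.50 − R$194.02 = R$199.48.
Required volume = (fixed costs + target profit) ÷ CM = (R$7,865,300 + R$5,067,000) ÷ R$199.48 = 64,830.06, so 64,831 spools.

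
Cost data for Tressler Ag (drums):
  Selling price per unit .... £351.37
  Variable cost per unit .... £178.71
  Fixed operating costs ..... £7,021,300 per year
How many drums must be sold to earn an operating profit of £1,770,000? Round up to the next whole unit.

Each unit contributes £351.37 − £178.71 = £172.66.
Need Q such that Q × £172.66 − £7,021,300 = £1,770,000, i.e. Q = £8,791,300 / £172.66 = 50,916.83 → 50,917.

50,917 drums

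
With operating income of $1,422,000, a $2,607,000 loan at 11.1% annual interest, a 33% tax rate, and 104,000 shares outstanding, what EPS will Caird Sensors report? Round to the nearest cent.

$7.30

Interest = $289,377.00, so EBT = $1,422,000 − $289,377.00 = $1,132,623.00.
After tax at 33%: net income = $1,132,623.00 × 0.67 = $758,857.41.
Per share: $758,857.41 / 104,000 shares = $7.30.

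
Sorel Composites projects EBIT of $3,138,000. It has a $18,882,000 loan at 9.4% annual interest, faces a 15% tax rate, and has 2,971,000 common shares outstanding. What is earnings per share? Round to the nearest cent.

Interest = $1,774,908.00, so EBT = $3,138,000 − $1,774,908.00 = $1,363,092.00.
Net income = $1,363,092.00 × (1 − 0.15) = $1,158,628.20.
EPS = $1,158,628.20 ÷ 2,971,000 = $0.39.

$0.39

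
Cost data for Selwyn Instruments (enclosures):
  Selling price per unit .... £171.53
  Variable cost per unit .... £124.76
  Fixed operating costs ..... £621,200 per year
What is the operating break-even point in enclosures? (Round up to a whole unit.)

Each unit contributes £171.53 − £124.76 = £46.77.
Break-even Q = £621,200 / £46.77 = 13,282.02 → 13,283 enclosures.

13,283 enclosures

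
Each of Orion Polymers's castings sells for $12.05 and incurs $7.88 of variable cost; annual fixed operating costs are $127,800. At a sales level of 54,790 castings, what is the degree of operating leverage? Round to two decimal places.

Total contribution margin = 54,790 × $4.17 = $228,474.30.
EBIT = $228,474.30 − $127,800 = $100,674.30.
Degree of operating leverage = $228,474.30 / $100,674.30 = 2.2694.

2.27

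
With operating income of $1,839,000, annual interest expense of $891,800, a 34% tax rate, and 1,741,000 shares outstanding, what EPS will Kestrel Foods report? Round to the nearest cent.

Pre-tax income = $1,839,000 − $891,800.00 = $947,200.00.
Net income = $947,200.00 × (1 − 0.34) = $625,152.00.
Per share: $625,152.00 / 1,741,000 shares = $0.36.

$0.36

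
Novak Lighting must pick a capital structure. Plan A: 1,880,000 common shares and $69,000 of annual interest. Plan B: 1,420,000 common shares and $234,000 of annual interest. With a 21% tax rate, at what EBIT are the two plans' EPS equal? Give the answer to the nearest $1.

At indifference, (EBIT − 69,000)(1 − t)/1,880,000 = (EBIT − 234,000)(1 − t)/1,420,000.
The (1 − t) factor cancels: (EBIT − 69,000) × 1,420,000 = (EBIT − 234,000) × 1,880,000.
Solving, EBIT = (234,000·1,880,000 − 69,000·1,420,000) / (1,880,000 − 1,420,000) = 341,940,000,000 / 460,000 = 743,347.83.

$743,348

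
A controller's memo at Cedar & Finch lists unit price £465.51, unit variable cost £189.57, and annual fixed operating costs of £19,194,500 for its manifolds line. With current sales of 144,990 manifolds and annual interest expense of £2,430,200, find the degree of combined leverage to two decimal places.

2.18

Total contribution margin = 144,990 × £275.94 = £40,008,540.60.
EBIT = £40,008,540.60 − £19,194,500 = £20,814,040.60. Interest = £2,430,200.00.
DOL = £40,008,540.60 ÷ £20,814,040.60 = 1.9222; DFL = £20,814,040.60 ÷ £18,383,840.60 = 1.1322.
DCL = DOL × DFL = 1.9222 × 1.1322 = 2.1763.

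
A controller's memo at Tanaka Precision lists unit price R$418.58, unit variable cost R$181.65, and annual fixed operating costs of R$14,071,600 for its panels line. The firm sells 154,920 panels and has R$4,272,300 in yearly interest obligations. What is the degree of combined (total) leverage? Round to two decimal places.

Contribution at this volume is 154,920 × R$236.93 = R$36,705,195.60.
EBIT = R$36,705,195.60 − R$14,071,600 = R$22,633,595.60. Interest = R$4,272,300.00, so EBIT − I = R$18,361,295.60.
Degree of total leverage = total CM / (EBIT − interest) = R$36,705,195.60 / R$18,361,295.60 = 1.9991.

2.00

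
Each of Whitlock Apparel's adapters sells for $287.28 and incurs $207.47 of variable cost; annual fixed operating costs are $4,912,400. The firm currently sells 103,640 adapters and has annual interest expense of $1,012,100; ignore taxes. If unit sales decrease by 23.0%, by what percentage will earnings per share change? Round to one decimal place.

Contribution at this volume is 103,640 × $79.81 = $8,271,508.40.
Operating income = contribution − fixed costs = $8,271,508.40 − $4,912,400 = $3,359,108.40.
After interest of $1,012,100.00, pre-tax earnings = $2,347,008.40.
Degree of combined leverage = contribution ÷ (EBIT − I) = $8,271,508.40 ÷ $2,347,008.40 = 3.5243.
EPS therefore changes by 3.5243 × (-23.0%) = -81.1%.

-81.1%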